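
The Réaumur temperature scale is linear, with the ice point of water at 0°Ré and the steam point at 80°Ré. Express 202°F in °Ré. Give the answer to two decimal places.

75.56°Ré

First in Celsius: (202 - 32) × 5/9 = 94.4444°C.
Linearly onto the Réaumur scale: 0 + (94.4444 / 100) × (80 - 0) = 75.56°Ré.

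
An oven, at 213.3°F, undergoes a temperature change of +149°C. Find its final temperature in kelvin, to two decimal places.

522.87 K

Initial temperature in Celsius: (213.3 - 32) × 5/9 = 100.7222°C.
Final Celsius temperature: 100.7222 + 149.0000 = 249.7222°C.
In kelvin: 249.7222 + 273.15 = 522.87 K.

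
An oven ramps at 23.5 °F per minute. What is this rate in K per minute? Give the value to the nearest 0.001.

13.056 K/minute

Since only a temperature interval is involved, the additive offset between the scales drops out.
A change of 1°F is a change of 5/9 K, so 23.5 × 5/9 = 13.056.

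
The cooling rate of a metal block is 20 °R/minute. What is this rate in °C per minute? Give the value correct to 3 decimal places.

Since only a temperature interval is involved, the additive offset between the scales drops out.
A change of 1°R is a change of 5/9°C, so 20 × 5/9 = 11.111.

11.111 °C/minute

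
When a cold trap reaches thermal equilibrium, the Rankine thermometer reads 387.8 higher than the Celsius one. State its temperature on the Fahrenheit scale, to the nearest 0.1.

-201.7°F

Let x be the Celsius reading; then the Rankine reading is 1.8·x + 491.67.
(1.8·x + 491.67) - x = 387.8  ⇒  (0.8)·x = -103.87  ⇒  x = -129.8375°C.
In Fahrenheit: -129.8375 × 1.8 + 32 = -201.7°F.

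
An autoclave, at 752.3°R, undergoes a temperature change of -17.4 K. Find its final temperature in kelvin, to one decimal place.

Initial temperature in Celsius: (752.3 - 491.67) × 5/9 = 144.7944°C.
The 17.4 K change is an interval; Kelvin and Celsius degrees are the same size, so ΔC = -17.4°C.
Final Celsius temperature: 144.7944 - 17.4000 = 127.3944°C.
In kelvin: 127.3944 + 273.15 = 400.5 K.

400.5 K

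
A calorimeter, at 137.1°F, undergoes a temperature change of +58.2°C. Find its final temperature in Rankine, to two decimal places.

701.53°R

Initial temperature in Celsius: (137.1 - 32) × 5/9 = 58.3889°C.
Final Celsius temperature: 58.3889 + 58.2000 = 116.5889°C.
In Rankine: 116.5889 × 1.8 + 491.67 = 701.53°R.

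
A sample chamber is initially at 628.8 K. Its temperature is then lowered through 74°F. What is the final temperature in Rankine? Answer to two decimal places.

Initial temperature in Celsius: 628.8 - 273.15 = 355.6500°C.
The 74°F change is an interval, so only the factor 5/9 applies: -74 × 5/9 = -41.1111°C.
Final Celsius temperature: 355.6500 - 41.1111 = 314.5389°C.
In Rankine: 314.5389 × 1.8 + 491.67 = 1057.84°R.

1057.84°R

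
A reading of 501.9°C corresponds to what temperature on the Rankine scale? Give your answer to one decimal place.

1395.1°R

In Rankine: 501.9000 × 1.8 + 491.67 = 1395.1°R.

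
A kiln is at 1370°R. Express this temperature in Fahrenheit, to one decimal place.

In Celsius: (1370 - 491.67) × 5/9 = 487.9611°C.
In Fahrenheit: 487.9611 × 1.8 + 32 = 910.3°F.

910.3°F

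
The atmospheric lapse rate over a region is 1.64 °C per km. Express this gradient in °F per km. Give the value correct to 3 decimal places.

2.952 °F/km

The quantity depends on a temperature interval, so only the ratio of degree sizes applies; the offset between the scales is irrelevant.
A change of 1°C is a change of 1.8°F, so 1.64 × 1.8 = 2.952.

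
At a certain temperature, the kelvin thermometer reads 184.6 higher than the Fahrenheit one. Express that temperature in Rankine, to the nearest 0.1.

618.9°R

Let x be the Fahrenheit reading; then the kelvin reading is 5/9·x + 255.372.
(5/9·x + 255.372) - x = 184.6  ⇒  (-4/9)·x = -70.7722  ⇒  x = 159.2375°F.
In Celsius: (159.2375 - 32) × 5/9 = 70.6875°C.
In Rankine: 70.6875 × 1.8 + 491.67 = 618.9°R.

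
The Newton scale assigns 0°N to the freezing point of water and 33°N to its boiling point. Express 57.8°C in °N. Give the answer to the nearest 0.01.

Linearly onto the Newton scale: 0 + (57.8000 / 100) × (33 - 0) = 19.07°N.

19.07°N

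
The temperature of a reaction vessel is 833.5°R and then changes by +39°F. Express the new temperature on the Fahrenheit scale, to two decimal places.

412.83°F

Initial temperature in Celsius: (833.5 - 491.67) × 5/9 = 189.9056°C.
The 39°F change is an interval, so only the factor 5/9 applies: +39 × 5/9 = +21.6667°C.
Final Celsius temperature: 189.9056 + 21.6667 = 211.5722°C.
In Fahrenheit: 211.5722 × 1.8 + 32 = 412.83°F.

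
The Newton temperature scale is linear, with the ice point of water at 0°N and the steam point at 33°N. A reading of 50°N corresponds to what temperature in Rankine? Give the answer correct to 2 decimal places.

Linear interpolation between the fixed points: C = (50 - 0) × 100 / (33 - 0) = 151.5152°C.
Then 151.5152 × 1.8 + 491.67 = 764.40°R.

764.40°R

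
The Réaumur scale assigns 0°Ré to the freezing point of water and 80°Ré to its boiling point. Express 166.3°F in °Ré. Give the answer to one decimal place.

First in Celsius: (166.3 - 32) × 5/9 = 74.6111°C.
Linearly onto the Réaumur scale: 0 + (74.6111 / 100) × (80 - 0) = 59.7°Ré.

59.7°Ré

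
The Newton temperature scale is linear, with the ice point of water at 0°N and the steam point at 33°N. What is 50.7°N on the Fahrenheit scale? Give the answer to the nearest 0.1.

308.5°F

Linear interpolation between the fixed points: C = (50.7 - 0) × 100 / (33 - 0) = 153.6364°C.
Then 153.6364 × 1.8 + 32 = 308.5°F.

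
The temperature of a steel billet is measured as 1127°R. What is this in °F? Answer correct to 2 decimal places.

667.33°F

In Celsius: (1127 - 491.67) × 5/9 = 352.9611°C.
In Fahrenheit: 352.9611 × 1.8 + 32 = 667.33°F.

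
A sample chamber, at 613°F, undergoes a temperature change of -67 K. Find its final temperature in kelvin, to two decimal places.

528.93 K

Initial temperature in Celsius: (613 - 32) × 5/9 = 322.7778°C.
The 67 K change is an interval; Kelvin and Celsius degrees are the same size, so ΔC = -67°C.
Final Celsius temperature: 322.7778 - 67.0000 = 255.7778°C.
In kelvin: 255.7778 + 273.15 = 528.93 K.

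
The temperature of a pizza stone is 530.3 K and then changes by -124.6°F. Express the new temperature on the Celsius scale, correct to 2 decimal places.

187.93°C

Initial temperature in Celsius: 530.3 - 273.15 = 257.1500°C.
The 124.6°F change is an interval, so only the factor 5/9 applies: -124.6 × 5/9 = -69.2222°C.
Final Celsius temperature: 257.1500 - 69.2222 = 187.9278°C.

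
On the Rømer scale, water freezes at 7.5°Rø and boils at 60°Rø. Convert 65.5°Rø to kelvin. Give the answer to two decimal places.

383.63 K

Linear interpolation between the fixed points: C = (65.5 - 7.5) × 100 / (60 - 7.5) = 110.4762°C.
Then 110.4762 + 273.15 = 383.63 K.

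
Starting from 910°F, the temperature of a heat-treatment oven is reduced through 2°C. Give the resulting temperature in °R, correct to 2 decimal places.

Initial temperature in Celsius: (910 - 32) × 5/9 = 487.7778°C.
Final Celsius temperature: 487.7778 - 2.0000 = 485.7778°C.
In Rankine: 485.7778 × 1.8 + 491.67 = 1366.07°R.

1366.07°R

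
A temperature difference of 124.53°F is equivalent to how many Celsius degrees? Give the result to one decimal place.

69.2°C

For a temperature interval the offset drops out; only the factor 5/9 applies.
124.53 × 5/9 = 69.2.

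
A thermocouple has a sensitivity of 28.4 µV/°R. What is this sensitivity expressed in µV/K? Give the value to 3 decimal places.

The quantity depends on a temperature interval, so only the ratio of degree sizes applies; the offset between the scales is irrelevant.
A change of 1 K is a change of 1.8°R, so per K the value is 28.4 × 1.8 = 51.120.

51.120 µV/K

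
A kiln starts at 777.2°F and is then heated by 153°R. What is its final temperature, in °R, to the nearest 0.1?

1389.9°R

Initial temperature in Celsius: (777.2 - 32) × 5/9 = 414.0000°C.
The 153°R change is an interval, so only the factor 5/9 applies: +153 × 5/9 = +85.0000°C.
Final Celsius temperature: 414.0000 + 85.0000 = 499.0000°C.
In Rankine: 499.0000 × 1.8 + 491.67 = 1389.9°R.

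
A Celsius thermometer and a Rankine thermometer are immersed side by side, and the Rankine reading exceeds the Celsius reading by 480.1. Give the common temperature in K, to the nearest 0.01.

Let x be the Celsius reading; then the Rankine reading is 1.8·x + 491.67.
(1.8·x + 491.67) - x = 480.1  ⇒  (0.8)·x = -11.57  ⇒  x = -14.4625°C.
In kelvin: -14.4625 + 273.15 = 258.69 K.

258.69 K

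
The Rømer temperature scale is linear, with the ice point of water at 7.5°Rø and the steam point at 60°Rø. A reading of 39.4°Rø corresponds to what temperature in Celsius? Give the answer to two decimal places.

60.76°C

Linear interpolation between the fixed points: C = (39.4 - 7.5) × 100 / (60 - 7.5) = 60.7619°C.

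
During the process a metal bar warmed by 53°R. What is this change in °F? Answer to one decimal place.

53.0°F

Rankine and Fahrenheit degrees are the same size, so the interval is unchanged: 53.0.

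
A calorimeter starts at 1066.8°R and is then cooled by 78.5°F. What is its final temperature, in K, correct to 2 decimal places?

Initial temperature in Celsius: (1066.8 - 491.67) × 5/9 = 319.5167°C.
The 78.5°F change is an interval, so only the factor 5/9 applies: -78.5 × 5/9 = -43.6111°C.
Final Celsius temperature: 319.5167 - 43.6111 = 275.9056°C.
In kelvin: 275.9056 + 273.15 = 549.06 K.

549.06 K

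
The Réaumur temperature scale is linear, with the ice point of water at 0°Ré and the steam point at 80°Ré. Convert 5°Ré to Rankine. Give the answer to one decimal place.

Linear interpolation between the fixed points: C = (5 - 0) × 100 / (80 - 0) = 6.2500°C.
Then 6.2500 × 1.8 + 491.67 = 502.9°R.

502.9°R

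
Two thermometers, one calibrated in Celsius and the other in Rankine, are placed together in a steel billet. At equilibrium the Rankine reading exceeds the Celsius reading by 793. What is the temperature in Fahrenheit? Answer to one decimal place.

710.0°F

Let x be the Celsius reading; then the Rankine reading is 1.8·x + 491.67.
(1.8·x + 491.67) - x = 793  ⇒  (0.8)·x = 301.33  ⇒  x = 376.6625°C.
In Fahrenheit: 376.6625 × 1.8 + 32 = 710.0°F.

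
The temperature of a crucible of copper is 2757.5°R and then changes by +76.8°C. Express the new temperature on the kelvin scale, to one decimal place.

Initial temperature in Celsius: (2757.5 - 491.67) × 5/9 = 1258.7944°C.
Final Celsius temperature: 1258.7944 + 76.8000 = 1335.5944°C.
In kelvin: 1335.5944 + 273.15 = 1608.7 K.

1608.7 K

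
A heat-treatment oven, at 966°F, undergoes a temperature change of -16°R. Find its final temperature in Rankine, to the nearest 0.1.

1409.7°R

Initial temperature in Celsius: (966 - 32) × 5/9 = 518.8889°C.
The 16°R change is an interval, so only the factor 5/9 applies: -16 × 5/9 = -8.8889°C.
Final Celsius temperature: 518.8889 - 8.8889 = 510.0000°C.
In Rankine: 510.0000 × 1.8 + 491.67 = 1409.7°R.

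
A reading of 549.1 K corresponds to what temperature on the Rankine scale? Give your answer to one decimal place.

988.4°R

In Celsius: 549.1 - 273.15 = 275.9500°C.
In Rankine: 275.9500 × 1.8 + 491.67 = 988.4°R.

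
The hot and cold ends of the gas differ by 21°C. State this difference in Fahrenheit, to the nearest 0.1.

37.8°F

Only the scale ratio 1.8 matters for a change in temperature.
21 × 1.8 = 37.8.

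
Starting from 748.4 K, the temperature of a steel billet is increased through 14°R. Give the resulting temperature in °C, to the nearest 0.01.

483.03°C

Initial temperature in Celsius: 748.4 - 273.15 = 475.2500°C.
The 14°R change is an interval, so only the factor 5/9 applies: +14 × 5/9 = +7.7778°C.
Final Celsius temperature: 475.2500 + 7.7778 = 483.0278°C.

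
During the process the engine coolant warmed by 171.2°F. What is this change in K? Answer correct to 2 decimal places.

Only the scale ratio 5/9 matters for a change in temperature.
171.2 × 5/9 = 95.11.

95.11 K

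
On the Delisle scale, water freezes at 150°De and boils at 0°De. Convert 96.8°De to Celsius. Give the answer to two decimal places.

Linear interpolation between the fixed points: C = (96.8 - 150) × 100 / (0 - 150) = 35.4667°C.

35.47°C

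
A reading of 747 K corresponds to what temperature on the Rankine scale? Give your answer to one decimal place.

In Celsius: 747 - 273.15 = 473.8500°C.
In Rankine: 473.8500 × 1.8 + 491.67 = 1344.6°R.

1344.6°R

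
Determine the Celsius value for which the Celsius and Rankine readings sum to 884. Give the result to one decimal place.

140.1°C

Let C be the Celsius reading. The Rankine reading is R = 1.8·C + 491.67.
Require C + R = 884: (2.8)·C + 491.67 = 884.
C = (884 - 491.67) / (2.8) = 140.1.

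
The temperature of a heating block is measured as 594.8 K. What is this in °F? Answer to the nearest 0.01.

In Celsius: 594.8 - 273.15 = 321.6500°C.
In Fahrenheit: 321.6500 × 1.8 + 32 = 610.97°F.

610.97°F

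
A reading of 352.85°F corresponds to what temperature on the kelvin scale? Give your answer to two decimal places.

In Celsius: (352.85 - 32) × 5/9 = 178.2500°C.
In kelvin: 178.2500 + 273.15 = 451.40 K.

451.40 K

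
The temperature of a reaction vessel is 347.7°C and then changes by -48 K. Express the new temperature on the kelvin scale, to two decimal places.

The 48 K change is an interval; Kelvin and Celsius degrees are the same size, so ΔC = -48°C.
Final Celsius temperature: 347.7000 - 48.0000 = 299.7000°C.
In kelvin: 299.7000 + 273.15 = 572.85 K.

572.85 K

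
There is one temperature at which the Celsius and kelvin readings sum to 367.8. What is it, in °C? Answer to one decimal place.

47.3°C

Let C be the Celsius reading. The kelvin reading is K = 1·C + 273.15.
Require C + K = 367.8: (2)·C + 273.15 = 367.8.
C = (367.8 - 273.15) / (2) = 47.3.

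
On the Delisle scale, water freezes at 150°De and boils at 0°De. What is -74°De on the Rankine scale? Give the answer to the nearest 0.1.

Linear interpolation between the fixed points: C = (-74 - 150) × 100 / (0 - 150) = 149.3333°C.
Then 149.3333 × 1.8 + 491.67 = 760.5°R.

760.5°R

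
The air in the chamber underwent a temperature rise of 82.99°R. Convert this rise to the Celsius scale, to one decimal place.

46.1°C

An interval of 1°R corresponds to 5/9°C.
82.99 × 5/9 = 46.1.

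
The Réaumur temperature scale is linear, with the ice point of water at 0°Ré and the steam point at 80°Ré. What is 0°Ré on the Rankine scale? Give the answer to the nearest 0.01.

491.67°R

Linear interpolation between the fixed points: C = (0 - 0) × 100 / (80 - 0) = 0.0000°C.
Then 0.0000 × 1.8 + 491.67 = 491.67°R.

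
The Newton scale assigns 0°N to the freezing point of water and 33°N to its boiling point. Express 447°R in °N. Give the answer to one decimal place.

First in Celsius: (447 - 491.67) × 5/9 = -24.8167°C.
Linearly onto the Newton scale: 0 + (-24.8167 / 100) × (33 - 0) = -8.2°N.

-8.2°N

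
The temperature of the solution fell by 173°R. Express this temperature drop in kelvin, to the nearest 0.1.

Only the scale ratio 5/9 matters for a change in temperature.
173 × 5/9 = 96.1.

96.1 K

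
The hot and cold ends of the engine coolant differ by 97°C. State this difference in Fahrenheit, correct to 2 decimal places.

An interval of 1°C corresponds to 1.8°F.
97 × 1.8 = 174.60.

174.60°F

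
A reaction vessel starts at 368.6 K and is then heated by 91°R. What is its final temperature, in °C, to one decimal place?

Initial temperature in Celsius: 368.6 - 273.15 = 95.4500°C.
The 91°R change is an interval, so only the factor 5/9 applies: +91 × 5/9 = +50.5556°C.
Final Celsius temperature: 95.4500 + 50.5556 = 146.0056°C.

146.0°C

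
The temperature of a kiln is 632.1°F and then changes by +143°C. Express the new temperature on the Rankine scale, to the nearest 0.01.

1349.17°R

Initial temperature in Celsius: (632.1 - 32) × 5/9 = 333.3889°C.
Final Celsius temperature: 333.3889 + 143.0000 = 476.3889°C.
In Rankine: 476.3889 × 1.8 + 491.67 = 1349.17°R.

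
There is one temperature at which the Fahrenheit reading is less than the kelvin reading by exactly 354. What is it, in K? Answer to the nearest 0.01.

Let K be the kelvin reading. The Fahrenheit reading is F = 1.8·K - 459.67.
Require F - K = -354: (0.8)·K - 459.67 = -354.
K = (-354 + 459.67) / (0.8) = 132.09.

132.09 K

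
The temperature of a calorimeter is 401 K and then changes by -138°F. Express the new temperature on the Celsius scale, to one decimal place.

Initial temperature in Celsius: 401 - 273.15 = 127.8500°C.
The 138°F change is an interval, so only the factor 5/9 applies: -138 × 5/9 = -76.6667°C.
Final Celsius temperature: 127.8500 - 76.6667 = 51.1833°C.

51.2°C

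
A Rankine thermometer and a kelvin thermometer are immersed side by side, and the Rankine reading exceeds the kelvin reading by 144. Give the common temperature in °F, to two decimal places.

Let x be the Rankine reading; then the kelvin reading is 5/9·x.
(5/9·x) - x = -144  ⇒  (-4/9)·x = -144  ⇒  x = 324.0000°R.
In Celsius: (324 - 491.67) × 5/9 = -93.1500°C.
In Fahrenheit: -93.1500 × 1.8 + 32 = -135.67°F.

-135.67°F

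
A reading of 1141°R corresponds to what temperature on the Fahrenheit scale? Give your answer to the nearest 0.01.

In Celsius: (1141 - 491.67) × 5/9 = 360.7389°C.
In Fahrenheit: 360.7389 × 1.8 + 32 = 681.33°F.

681.33°F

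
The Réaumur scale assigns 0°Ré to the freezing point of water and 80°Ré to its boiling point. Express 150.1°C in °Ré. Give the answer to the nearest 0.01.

Linearly onto the Réaumur scale: 0 + (150.1000 / 100) × (80 - 0) = 120.08°Ré.

120.08°Ré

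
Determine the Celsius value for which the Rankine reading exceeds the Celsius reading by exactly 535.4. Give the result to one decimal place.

Let C be the Celsius reading. The Rankine reading is R = 1.8·C + 491.67.
Require R - C = 535.4: (0.8)·C + 491.67 = 535.4.
C = (535.4 - 491.67) / (0.8) = 54.7.

54.7°C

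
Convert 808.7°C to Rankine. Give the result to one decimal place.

In Rankine: 808.7000 × 1.8 + 491.67 = 1947.3°R.

1947.3°R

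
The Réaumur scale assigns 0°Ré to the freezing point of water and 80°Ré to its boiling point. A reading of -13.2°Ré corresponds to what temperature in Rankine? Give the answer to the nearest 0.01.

461.97°R

Linear interpolation between the fixed points: C = (-13.2 - 0) × 100 / (80 - 0) = -16.5000°C.
Then -16.5000 × 1.8 + 491.67 = 461.97°R.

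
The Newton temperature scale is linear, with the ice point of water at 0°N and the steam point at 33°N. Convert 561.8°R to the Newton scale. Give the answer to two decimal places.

First in Celsius: (561.8 - 491.67) × 5/9 = 38.9611°C.
Linearly onto the Newton scale: 0 + (38.9611 / 100) × (33 - 0) = 12.86°N.

12.86°N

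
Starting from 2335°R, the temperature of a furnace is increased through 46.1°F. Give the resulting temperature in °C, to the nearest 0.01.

1049.68°C

Initial temperature in Celsius: (2335 - 491.67) × 5/9 = 1024.0722°C.
The 46.1°F change is an interval, so only the factor 5/9 applies: +46.1 × 5/9 = +25.6111°C.
Final Celsius temperature: 1024.0722 + 25.6111 = 1049.6833°C.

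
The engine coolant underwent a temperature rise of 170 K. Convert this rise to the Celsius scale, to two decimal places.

170.00°C

Kelvin and Celsius degrees are the same size, so the interval is unchanged: 170.00.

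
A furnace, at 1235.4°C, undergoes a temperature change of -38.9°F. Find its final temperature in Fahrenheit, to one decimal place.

2216.8°F

The 38.9°F change is an interval, so only the factor 5/9 applies: -38.9 × 5/9 = -21.6111°C.
Final Celsius temperature: 1235.4000 - 21.6111 = 1213.7889°C.
In Fahrenheit: 1213.7889 × 1.8 + 32 = 2216.8°F.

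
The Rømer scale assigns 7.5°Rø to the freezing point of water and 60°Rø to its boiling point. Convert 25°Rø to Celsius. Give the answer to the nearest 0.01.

Linear interpolation between the fixed points: C = (25 - 7.5) × 100 / (60 - 7.5) = 33.3333°C.

33.33°C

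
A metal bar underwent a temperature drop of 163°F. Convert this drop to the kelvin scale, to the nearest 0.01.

90.56 K

For a temperature interval the offset drops out; only the factor 5/9 applies.
163 × 5/9 = 90.56.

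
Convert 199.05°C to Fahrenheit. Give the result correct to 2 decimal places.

In Fahrenheit: 199.0500 × 1.8 + 32 = 390.29°F.

390.29°F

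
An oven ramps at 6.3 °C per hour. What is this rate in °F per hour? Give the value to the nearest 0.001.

11.340 °F/hour

Since only a temperature interval is involved, the additive offset between the scales drops out.
A change of 1°C is a change of 1.8°F, so 6.3 × 1.8 = 11.340.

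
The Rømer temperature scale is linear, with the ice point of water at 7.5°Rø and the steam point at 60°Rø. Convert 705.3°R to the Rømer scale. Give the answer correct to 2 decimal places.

First in Celsius: (705.3 - 491.67) × 5/9 = 118.6833°C.
Linearly onto the Rømer scale: 7.5 + (118.6833 / 100) × (60 - 7.5) = 69.81°Rø.

69.81°Rø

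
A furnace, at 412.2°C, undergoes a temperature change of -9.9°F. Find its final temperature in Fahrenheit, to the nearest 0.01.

The 9.9°F change is an interval, so only the factor 5/9 applies: -9.9 × 5/9 = -5.5000°C.
Final Celsius temperature: 412.2000 - 5.5000 = 406.7000°C.
In Fahrenheit: 406.7000 × 1.8 + 32 = 764.06°F.

764.06°F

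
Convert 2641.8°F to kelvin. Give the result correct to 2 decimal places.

In Celsius: (2641.8 - 32) × 5/9 = 1449.8889°C.
In kelvin: 1449.8889 + 273.15 = 1723.04 K.

1723.04 K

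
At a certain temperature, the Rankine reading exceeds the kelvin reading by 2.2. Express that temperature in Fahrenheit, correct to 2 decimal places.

Let x be the kelvin reading; then the Rankine reading is 1.8·x.
(1.8·x) - x = 2.2  ⇒  (0.8)·x = 2.2  ⇒  x = 2.7500 K.
In Celsius: 2.75 - 273.15 = -270.4000°C.
In Fahrenheit: -270.4000 × 1.8 + 32 = -454.72°F.

-454.72°F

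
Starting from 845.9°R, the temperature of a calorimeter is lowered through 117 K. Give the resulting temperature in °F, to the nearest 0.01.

175.63°F

Initial temperature in Celsius: (845.9 - 491.67) × 5/9 = 196.7944°C.
The 117 K change is an interval; Kelvin and Celsius degrees are the same size, so ΔC = -117°C.
Final Celsius temperature: 196.7944 - 117.0000 = 79.7944°C.
In Fahrenheit: 79.7944 × 1.8 + 32 = 175.63°F.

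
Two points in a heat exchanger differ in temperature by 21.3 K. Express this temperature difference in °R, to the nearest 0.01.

For a temperature interval the offset drops out; only the factor 1.8 applies.
21.3 × 1.8 = 38.34.

38.34°R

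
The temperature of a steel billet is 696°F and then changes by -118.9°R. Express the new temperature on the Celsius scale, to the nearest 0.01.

302.83°C

Initial temperature in Celsius: (696 - 32) × 5/9 = 368.8889°C.
The 118.9°R change is an interval, so only the factor 5/9 applies: -118.9 × 5/9 = -66.0556°C.
Final Celsius temperature: 368.8889 - 66.0556 = 302.8333°C.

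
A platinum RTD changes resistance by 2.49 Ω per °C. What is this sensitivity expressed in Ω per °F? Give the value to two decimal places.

Since only a temperature interval is involved, the additive offset between the scales drops out.
A change of 1°F is a change of 5/9°C, so per °F the value is 2.49 × 5/9 = 1.38.

1.38 Ω per °F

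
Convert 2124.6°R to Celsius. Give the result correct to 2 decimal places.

In Celsius: (2124.6 - 491.67) × 5/9 = 907.1833°C.

907.18°C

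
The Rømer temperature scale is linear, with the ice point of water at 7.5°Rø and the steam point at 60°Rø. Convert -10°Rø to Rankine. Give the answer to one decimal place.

Linear interpolation between the fixed points: C = (-10 - 7.5) × 100 / (60 - 7.5) = -33.3333°C.
Then -33.3333 × 1.8 + 491.67 = 431.7°R.

431.7°R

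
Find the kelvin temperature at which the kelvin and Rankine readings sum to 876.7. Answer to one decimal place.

313.1 K

Let K be the kelvin reading. The Rankine reading is R = 1.8·K.
Require K + R = 876.7: (2.8)·K = 876.7.
K = (876.7) / (2.8) = 313.1.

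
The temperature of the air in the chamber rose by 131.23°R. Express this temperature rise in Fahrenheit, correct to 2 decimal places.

Rankine and Fahrenheit degrees are the same size, so the interval is unchanged: 131.23.

131.23°F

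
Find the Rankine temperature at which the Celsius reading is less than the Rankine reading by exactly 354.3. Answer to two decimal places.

182.59°R

Let R be the Rankine reading. The Celsius reading is C = 5/9·R - 273.15.
Require C - R = -354.3: (-4/9)·R - 273.15 = -354.3.
R = (-354.3 + 273.15) / (-4/9) = 182.59.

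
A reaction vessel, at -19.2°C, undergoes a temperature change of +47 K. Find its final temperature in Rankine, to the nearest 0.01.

The 47 K change is an interval; Kelvin and Celsius degrees are the same size, so ΔC = +47°C.
Final Celsius temperature: -19.2000 + 47.0000 = 27.8000°C.
In Rankine: 27.8000 × 1.8 + 491.67 = 541.71°R.

541.71°R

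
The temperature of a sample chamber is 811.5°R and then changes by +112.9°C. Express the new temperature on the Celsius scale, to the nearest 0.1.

Initial temperature in Celsius: (811.5 - 491.67) × 5/9 = 177.6833°C.
Final Celsius temperature: 177.6833 + 112.9000 = 290.5833°C.

290.6°C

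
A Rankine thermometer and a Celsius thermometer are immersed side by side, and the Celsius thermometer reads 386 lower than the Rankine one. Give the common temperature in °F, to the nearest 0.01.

-205.76°F

Let x be the Rankine reading; then the Celsius reading is 5/9·x - 273.15.
(5/9·x - 273.15) - x = -386  ⇒  (-4/9)·x = -112.85  ⇒  x = 253.9125°R.
In Celsius: (253.9125 - 491.67) × 5/9 = -132.0875°C.
In Fahrenheit: -132.0875 × 1.8 + 32 = -205.76°F.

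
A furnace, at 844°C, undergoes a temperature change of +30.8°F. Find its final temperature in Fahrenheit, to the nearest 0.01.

The 30.8°F change is an interval, so only the factor 5/9 applies: +30.8 × 5/9 = +17.1111°C.
Final Celsius temperature: 844.0000 + 17.1111 = 861.1111°C.
In Fahrenheit: 861.1111 × 1.8 + 32 = 1582.00°F.

1582.00°F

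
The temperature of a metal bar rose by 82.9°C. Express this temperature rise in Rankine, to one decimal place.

For a temperature interval the offset drops out; only the factor 1.8 applies.
82.9 × 1.8 = 149.2.

149.2°R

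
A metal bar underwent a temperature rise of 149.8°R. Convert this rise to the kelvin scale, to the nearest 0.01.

For a temperature interval the offset drops out; only the factor 5/9 applies.
149.8 × 5/9 = 83.22.

83.22 K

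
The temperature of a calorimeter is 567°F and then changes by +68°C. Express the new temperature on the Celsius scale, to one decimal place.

365.2°C

Initial temperature in Celsius: (567 - 32) × 5/9 = 297.2222°C.
Final Celsius temperature: 297.2222 + 68.0000 = 365.2222°C.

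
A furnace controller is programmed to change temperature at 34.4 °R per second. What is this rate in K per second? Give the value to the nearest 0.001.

Since only a temperature interval is involved, the additive offset between the scales drops out.
A change of 1°R is a change of 5/9 K, so 34.4 × 5/9 = 19.111.

19.111 K/second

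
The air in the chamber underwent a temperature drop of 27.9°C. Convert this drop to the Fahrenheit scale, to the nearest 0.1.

An interval of 1°C corresponds to 1.8°F.
27.9 × 1.8 = 50.2.

50.2°F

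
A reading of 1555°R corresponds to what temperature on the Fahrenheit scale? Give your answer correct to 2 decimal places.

1095.33°F

In Celsius: (1555 - 491.67) × 5/9 = 590.7389°C.
In Fahrenheit: 590.7389 × 1.8 + 32 = 1095.33°F.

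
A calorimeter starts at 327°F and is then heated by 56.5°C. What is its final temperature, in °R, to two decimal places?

888.37°R

Initial temperature in Celsius: (327 - 32) × 5/9 = 163.8889°C.
Final Celsius temperature: 163.8889 + 56.5000 = 220.3889°C.
In Rankine: 220.3889 × 1.8 + 491.67 = 888.37°R.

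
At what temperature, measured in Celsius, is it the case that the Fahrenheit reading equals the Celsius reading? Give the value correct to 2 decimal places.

-40.00°C

Let C be the Celsius reading. The Fahrenheit reading is F = 1.8·C + 32.
Set F = C: 1.8·C + 32 = C.
(0.8)·C = -32  ⇒  C = -40.00.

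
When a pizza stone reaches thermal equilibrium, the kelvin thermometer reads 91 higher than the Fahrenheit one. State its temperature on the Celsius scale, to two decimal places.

187.69°C

Let x be the Fahrenheit reading; then the kelvin reading is 5/9·x + 255.372.
(5/9·x + 255.372) - x = 91  ⇒  (-4/9)·x = -164.372  ⇒  x = 369.8375°F.
In Celsius: (369.8375 - 32) × 5/9 = 187.69°C.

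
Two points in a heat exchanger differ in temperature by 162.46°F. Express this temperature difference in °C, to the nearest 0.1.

90.3°C

An interval of 1°F corresponds to 5/9°C.
162.46 × 5/9 = 90.3.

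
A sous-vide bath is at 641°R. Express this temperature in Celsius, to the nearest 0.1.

In Celsius: (641 - 491.67) × 5/9 = 82.9611°C.

83.0°C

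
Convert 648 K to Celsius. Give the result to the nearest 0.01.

374.85°C

In Celsius: 648 - 273.15 = 374.8500°C.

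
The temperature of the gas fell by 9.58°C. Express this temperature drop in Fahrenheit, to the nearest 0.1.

An interval of 1°C corresponds to 1.8°F.
9.58 × 1.8 = 17.2.

17.2°F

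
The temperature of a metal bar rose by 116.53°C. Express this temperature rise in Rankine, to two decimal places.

209.75°R

Only the scale ratio 1.8 matters for a change in temperature.
116.53 × 1.8 = 209.75.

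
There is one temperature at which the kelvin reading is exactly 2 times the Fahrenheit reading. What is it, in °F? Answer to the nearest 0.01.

176.80°F

Let F be the Fahrenheit reading. The kelvin reading is K = 5/9·F + 255.372.
Require K = 2·F: 5/9·F + 255.372 = 2·F.
(-13/9)·F = -255.372  ⇒  F = 176.80.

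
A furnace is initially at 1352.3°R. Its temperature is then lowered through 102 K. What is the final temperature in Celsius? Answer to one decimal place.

Initial temperature in Celsius: (1352.3 - 491.67) × 5/9 = 478.1278°C.
The 102 K change is an interval; Kelvin and Celsius degrees are the same size, so ΔC = -102°C.
Final Celsius temperature: 478.1278 - 102.0000 = 376.1278°C.

376.1°C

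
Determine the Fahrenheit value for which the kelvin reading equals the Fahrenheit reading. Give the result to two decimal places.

574.59°F

Let F be the Fahrenheit reading. The kelvin reading is K = 5/9·F + 255.372.
Set K = F: 5/9·F + 255.372 = F.
(-4/9)·F = -255.372  ⇒  F = 574.59.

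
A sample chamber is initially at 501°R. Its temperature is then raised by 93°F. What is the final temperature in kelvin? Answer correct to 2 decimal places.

Initial temperature in Celsius: (501 - 491.67) × 5/9 = 5.1833°C.
The 93°F change is an interval, so only the factor 5/9 applies: +93 × 5/9 = +51.6667°C.
Final Celsius temperature: 5.1833 + 51.6667 = 56.8500°C.
In kelvin: 56.8500 + 273.15 = 330.00 K.

330.00 K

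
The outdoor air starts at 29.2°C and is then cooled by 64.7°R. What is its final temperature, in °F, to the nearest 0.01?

19.86°F

The 64.7°R change is an interval, so only the factor 5/9 applies: -64.7 × 5/9 = -35.9444°C.
Final Celsius temperature: 29.2000 - 35.9444 = -6.7444°C.
In Fahrenheit: -6.7444 × 1.8 + 32 = 19.86°F.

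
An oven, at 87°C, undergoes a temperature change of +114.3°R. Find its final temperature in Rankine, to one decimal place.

762.6°R

The 114.3°R change is an interval, so only the factor 5/9 applies: +114.3 × 5/9 = +63.5000°C.
Final Celsius temperature: 87.0000 + 63.5000 = 150.5000°C.
In Rankine: 150.5000 × 1.8 + 491.67 = 762.6°R.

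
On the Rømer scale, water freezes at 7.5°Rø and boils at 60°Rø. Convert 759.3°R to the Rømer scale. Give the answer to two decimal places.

First in Celsius: (759.3 - 491.67) × 5/9 = 148.6833°C.
Linearly onto the Rømer scale: 7.5 + (148.6833 / 100) × (60 - 7.5) = 85.56°Rø.

85.56°Rø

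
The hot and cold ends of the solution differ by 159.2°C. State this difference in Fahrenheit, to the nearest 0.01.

An interval of 1°C corresponds to 1.8°F.
159.2 × 1.8 = 286.56.

286.56°F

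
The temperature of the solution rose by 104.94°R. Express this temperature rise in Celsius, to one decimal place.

58.3°C

Only the scale ratio 5/9 matters for a change in temperature.
104.94 × 5/9 = 58.3.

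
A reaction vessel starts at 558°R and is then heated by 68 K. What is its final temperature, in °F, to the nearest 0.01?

Initial temperature in Celsius: (558 - 491.67) × 5/9 = 36.8500°C.
The 68 K change is an interval; Kelvin and Celsius degrees are the same size, so ΔC = +68°C.
Final Celsius temperature: 36.8500 + 68.0000 = 104.8500°C.
In Fahrenheit: 104.8500 × 1.8 + 32 = 220.73°F.

220.73°F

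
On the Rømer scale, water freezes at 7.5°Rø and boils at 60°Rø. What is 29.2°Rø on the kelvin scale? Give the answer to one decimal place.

314.5 K

Linear interpolation between the fixed points: C = (29.2 - 7.5) × 100 / (60 - 7.5) = 41.3333°C.
Then 41.3333 + 273.15 = 314.5 K.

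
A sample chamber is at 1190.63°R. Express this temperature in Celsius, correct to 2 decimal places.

388.31°C

In Celsius: (1190.63 - 491.67) × 5/9 = 388.3111°C.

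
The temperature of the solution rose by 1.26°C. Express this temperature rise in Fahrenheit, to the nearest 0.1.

An interval of 1°C corresponds to 1.8°F.
1.26 × 1.8 = 2.3.

2.3°F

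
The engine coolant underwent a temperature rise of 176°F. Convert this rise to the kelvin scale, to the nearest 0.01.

97.78 K

For a temperature interval the offset drops out; only the factor 5/9 applies.
176 × 5/9 = 97.78.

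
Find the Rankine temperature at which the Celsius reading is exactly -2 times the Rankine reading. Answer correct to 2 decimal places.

Let R be the Rankine reading. The Celsius reading is C = 5/9·R - 273.15.
Require C = -2·R: 5/9·R - 273.15 = -2·R.
(23/9)·R = 273.15  ⇒  R = 106.88.

106.88°R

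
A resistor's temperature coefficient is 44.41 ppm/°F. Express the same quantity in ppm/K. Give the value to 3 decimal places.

79.938 ppm/K

The quantity depends on a temperature interval, so only the ratio of degree sizes applies; the offset between the scales is irrelevant.
A change of 1 K is a change of 1.8°F, so per K the value is 44.41 × 1.8 = 79.938.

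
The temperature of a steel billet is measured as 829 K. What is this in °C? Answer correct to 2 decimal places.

555.85°C

In Celsius: 829 - 273.15 = 555.8500°C.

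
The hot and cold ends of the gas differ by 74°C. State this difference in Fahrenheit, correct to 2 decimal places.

Only the scale ratio 1.8 matters for a change in temperature.
74 × 1.8 = 133.20.

133.20°F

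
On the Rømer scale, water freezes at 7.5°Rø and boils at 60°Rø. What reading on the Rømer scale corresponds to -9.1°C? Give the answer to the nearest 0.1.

2.7°Rø

Linearly onto the Rømer scale: 7.5 + (-9.1000 / 100) × (60 - 7.5) = 2.7°Rø.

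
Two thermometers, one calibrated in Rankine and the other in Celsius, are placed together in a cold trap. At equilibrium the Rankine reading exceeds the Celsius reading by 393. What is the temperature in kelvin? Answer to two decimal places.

149.81 K

Let x be the Rankine reading; then the Celsius reading is 5/9·x - 273.15.
(5/9·x - 273.15) - x = -393  ⇒  (-4/9)·x = -119.85  ⇒  x = 269.6625°R.
In Celsius: (269.6625 - 491.67) × 5/9 = -123.3375°C.
In kelvin: -123.3375 + 273.15 = 149.81 K.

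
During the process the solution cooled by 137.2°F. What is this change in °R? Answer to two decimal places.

137.20°R

Fahrenheit and Rankine degrees are the same size, so the interval is unchanged: 137.20.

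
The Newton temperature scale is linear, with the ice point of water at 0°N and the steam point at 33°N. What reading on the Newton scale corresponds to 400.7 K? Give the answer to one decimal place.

First in Celsius: 400.7 - 273.15 = 127.5500°C.
Linearly onto the Newton scale: 0 + (127.5500 / 100) × (33 - 0) = 42.1°N.

42.1°N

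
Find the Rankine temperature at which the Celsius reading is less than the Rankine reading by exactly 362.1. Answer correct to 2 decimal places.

200.14°R

Let R be the Rankine reading. The Celsius reading is C = 5/9·R - 273.15.
Require C - R = -362.1: (-4/9)·R - 273.15 = -362.1.
R = (-362.1 + 273.15) / (-4/9) = 200.14.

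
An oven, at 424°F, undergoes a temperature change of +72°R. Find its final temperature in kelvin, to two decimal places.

530.93 K

Initial temperature in Celsius: (424 - 32) × 5/9 = 217.7778°C.
The 72°R change is an interval, so only the factor 5/9 applies: +72 × 5/9 = +40.0000°C.
Final Celsius temperature: 217.7778 + 40.0000 = 257.7778°C.
In kelvin: 257.7778 + 273.15 = 530.93 K.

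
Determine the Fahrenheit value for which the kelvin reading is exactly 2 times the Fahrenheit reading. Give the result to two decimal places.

176.80°F

Let F be the Fahrenheit reading. The kelvin reading is K = 5/9·F + 255.372.
Require K = 2·F: 5/9·F + 255.372 = 2·F.
(-13/9)·F = -255.372  ⇒  F = 176.80.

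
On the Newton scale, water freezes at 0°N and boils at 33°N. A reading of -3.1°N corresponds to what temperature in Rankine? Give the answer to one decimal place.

474.8°R

Linear interpolation between the fixed points: C = (-3.1 - 0) × 100 / (33 - 0) = -9.3939°C.
Then -9.3939 × 1.8 + 491.67 = 474.8°R.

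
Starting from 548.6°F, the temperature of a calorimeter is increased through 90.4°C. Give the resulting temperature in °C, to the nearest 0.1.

Initial temperature in Celsius: (548.6 - 32) × 5/9 = 287.0000°C.
Final Celsius temperature: 287.0000 + 90.4000 = 377.4000°C.

377.4°C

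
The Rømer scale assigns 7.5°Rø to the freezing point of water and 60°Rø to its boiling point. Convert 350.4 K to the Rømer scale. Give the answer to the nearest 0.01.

48.06°Rø

First in Celsius: 350.4 - 273.15 = 77.2500°C.
Linearly onto the Rømer scale: 7.5 + (77.2500 / 100) × (60 - 7.5) = 48.06°Rø.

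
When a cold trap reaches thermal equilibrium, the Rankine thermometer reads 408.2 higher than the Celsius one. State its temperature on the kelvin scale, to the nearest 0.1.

Let x be the Celsius reading; then the Rankine reading is 1.8·x + 491.67.
(1.8·x + 491.67) - x = 408.2  ⇒  (0.8)·x = -83.47  ⇒  x = -104.3375°C.
In kelvin: -104.3375 + 273.15 = 168.8 K.

168.8 K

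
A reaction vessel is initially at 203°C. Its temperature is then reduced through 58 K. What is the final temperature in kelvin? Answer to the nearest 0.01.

The 58 K change is an interval; Kelvin and Celsius degrees are the same size, so ΔC = -58°C.
Final Celsius temperature: 203.0000 - 58.0000 = 145.0000°C.
In kelvin: 145.0000 + 273.15 = 418.15 K.

418.15 K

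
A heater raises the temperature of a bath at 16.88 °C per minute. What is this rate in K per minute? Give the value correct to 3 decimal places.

16.880 K/minute

Since only a temperature interval is involved, the additive offset between the scales drops out.
A change of 1°C is a change of 1 K, so 16.88 × 1 = 16.880.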